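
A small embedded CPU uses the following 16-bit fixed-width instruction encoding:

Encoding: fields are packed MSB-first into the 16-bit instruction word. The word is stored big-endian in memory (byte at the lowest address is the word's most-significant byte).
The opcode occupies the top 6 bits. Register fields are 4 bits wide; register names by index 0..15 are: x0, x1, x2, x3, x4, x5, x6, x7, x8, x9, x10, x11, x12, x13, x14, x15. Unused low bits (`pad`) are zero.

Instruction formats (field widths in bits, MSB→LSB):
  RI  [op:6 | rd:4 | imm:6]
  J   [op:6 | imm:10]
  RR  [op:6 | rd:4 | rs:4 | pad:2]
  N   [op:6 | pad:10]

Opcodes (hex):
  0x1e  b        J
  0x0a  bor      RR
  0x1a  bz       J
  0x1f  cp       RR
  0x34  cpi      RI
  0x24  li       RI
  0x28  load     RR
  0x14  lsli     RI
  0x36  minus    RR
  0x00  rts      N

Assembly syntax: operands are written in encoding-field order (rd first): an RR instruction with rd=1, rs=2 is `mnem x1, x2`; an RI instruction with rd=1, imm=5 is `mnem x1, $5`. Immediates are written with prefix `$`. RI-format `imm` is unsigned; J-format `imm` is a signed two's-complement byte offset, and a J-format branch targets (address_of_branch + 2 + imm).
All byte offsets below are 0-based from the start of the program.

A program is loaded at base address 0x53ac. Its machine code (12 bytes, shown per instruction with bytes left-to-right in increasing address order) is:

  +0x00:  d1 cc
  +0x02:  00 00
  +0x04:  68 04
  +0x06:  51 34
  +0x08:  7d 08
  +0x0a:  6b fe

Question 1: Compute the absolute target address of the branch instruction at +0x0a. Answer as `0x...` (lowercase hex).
+0x0a: 6b fe ⇒ word 0x6bfe (big)
  op=0x6bfe>>10=0x1a ⇒ bz (J)
  imm: (w>>0)&0x3ff=0x3fe (s10→-2) → $-2
  target = base 0x53ac + off 0x0a + 2 + imm -2 = 0x53b6

0x53b6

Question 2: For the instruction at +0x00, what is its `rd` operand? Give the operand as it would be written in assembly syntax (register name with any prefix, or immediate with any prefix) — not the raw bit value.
x7

[00] d1 cc → 0xd1cc
  op=0xd1cc>>10=0x34 ⇒ cpi (RI)
  rd@[9:6]=0x7 ⇒ x7
  imm@[5:0]=0xc ⇒ $12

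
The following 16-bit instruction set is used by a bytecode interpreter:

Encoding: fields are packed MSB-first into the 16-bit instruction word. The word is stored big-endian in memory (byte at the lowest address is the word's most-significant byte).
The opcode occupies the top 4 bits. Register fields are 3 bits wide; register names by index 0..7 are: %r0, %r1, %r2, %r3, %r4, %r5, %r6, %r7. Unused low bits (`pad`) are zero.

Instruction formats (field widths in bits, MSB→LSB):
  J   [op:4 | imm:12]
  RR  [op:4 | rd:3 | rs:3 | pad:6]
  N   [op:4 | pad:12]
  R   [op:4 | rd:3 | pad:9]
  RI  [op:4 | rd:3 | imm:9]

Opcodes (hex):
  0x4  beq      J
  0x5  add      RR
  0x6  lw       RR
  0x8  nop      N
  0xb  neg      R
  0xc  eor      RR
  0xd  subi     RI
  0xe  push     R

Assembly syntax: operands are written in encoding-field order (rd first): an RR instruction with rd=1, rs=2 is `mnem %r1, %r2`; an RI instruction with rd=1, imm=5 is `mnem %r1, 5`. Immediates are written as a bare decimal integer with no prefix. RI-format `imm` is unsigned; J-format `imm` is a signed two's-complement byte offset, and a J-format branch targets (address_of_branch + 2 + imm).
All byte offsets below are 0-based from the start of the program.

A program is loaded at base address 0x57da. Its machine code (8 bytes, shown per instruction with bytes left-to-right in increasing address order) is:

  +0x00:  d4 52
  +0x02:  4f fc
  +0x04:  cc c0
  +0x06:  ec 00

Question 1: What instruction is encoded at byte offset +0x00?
@+00  big-endian(d4 52) = 0xd452
  op=0xd452>>12=0xd ⇒ subi (RI)
  [11:9] rd=2 = %r2
  [8:0] imm=82 = 82

subi %r2, 82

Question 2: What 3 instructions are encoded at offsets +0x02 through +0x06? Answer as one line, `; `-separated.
beq -4; eor %r6, %r3; push %r6

@+02  big-endian(4f fc) = 0x4ffc
  op=0x4ffc>>12=0x4 ⇒ beq (J)
  [11:0] imm=4092 (s12→-4) = -4
@+04  big-endian(cc c0) = 0xccc0
  op=0xccc0>>12=0xc ⇒ eor (RR)
  [11:9] rd=6 = %r6
  [8:6] rs=3 = %r3
@+06  big-endian(ec 00) = 0xec00
  op=0xec00>>12=0xe ⇒ push (R)
  [11:9] rd=6 = %r6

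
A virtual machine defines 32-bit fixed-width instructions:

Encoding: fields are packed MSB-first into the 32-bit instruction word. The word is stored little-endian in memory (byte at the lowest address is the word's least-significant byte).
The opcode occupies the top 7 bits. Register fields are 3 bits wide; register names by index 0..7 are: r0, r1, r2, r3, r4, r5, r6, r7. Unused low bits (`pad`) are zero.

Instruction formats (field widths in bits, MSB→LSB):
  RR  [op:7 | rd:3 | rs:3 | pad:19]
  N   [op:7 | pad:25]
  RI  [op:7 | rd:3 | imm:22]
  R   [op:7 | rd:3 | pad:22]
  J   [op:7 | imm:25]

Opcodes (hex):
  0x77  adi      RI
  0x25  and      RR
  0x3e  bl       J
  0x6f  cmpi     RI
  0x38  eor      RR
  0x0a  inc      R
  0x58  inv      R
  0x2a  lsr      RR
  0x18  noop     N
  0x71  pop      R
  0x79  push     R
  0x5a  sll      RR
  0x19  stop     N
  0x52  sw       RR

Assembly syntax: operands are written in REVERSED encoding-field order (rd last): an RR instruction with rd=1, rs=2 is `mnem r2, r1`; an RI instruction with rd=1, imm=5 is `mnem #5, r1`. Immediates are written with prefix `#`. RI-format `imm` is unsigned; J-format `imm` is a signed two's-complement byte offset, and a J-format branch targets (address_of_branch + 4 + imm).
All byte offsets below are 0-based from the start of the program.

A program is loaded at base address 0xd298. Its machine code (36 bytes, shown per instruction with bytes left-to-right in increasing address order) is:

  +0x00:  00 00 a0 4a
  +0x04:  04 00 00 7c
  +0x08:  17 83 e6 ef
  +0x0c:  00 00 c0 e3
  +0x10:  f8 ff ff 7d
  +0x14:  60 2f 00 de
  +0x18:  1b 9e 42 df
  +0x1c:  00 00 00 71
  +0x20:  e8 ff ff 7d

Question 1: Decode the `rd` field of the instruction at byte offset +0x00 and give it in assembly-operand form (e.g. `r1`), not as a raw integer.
+0x00: 00 00 a0 4a ⇒ word 0x4aa00000 (little)
  top 7b → 0x25 → and [RR]
  [24:22] rd=2 = r2
  [21:19] rs=4 = r4

r2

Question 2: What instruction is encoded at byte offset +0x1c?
[1c] 00 00 00 71 → 0x71000000
  op=0x71000000>>25=0x38 ⇒ eor (RR)
  rd@[24:22]=0x4 ⇒ r4
  rs@[21:19]=0x0 ⇒ r0

eor r0, r4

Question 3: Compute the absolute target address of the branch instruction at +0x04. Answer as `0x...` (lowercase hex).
@+04  little-endian(04 00 00 7c) = 0x7c000004
  top 7b → 0x3e → bl [J]
  imm@[24:0]=0x4 ⇒ #4
  target = base 0xd298 + off 0x04 + 4 + imm 4 = 0xd2a4

0xd2a4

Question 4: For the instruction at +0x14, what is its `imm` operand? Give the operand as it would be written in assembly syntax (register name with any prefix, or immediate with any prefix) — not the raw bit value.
+0x14: 60 2f 00 de ⇒ word 0xde002f60 (little)
  op=0xde002f60>>25=0x6f ⇒ cmpi (RI)
  rd@[24:22]=0x0 ⇒ r0
  imm@[21:0]=0x2f60 ⇒ #12128

#12128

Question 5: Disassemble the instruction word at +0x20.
off 0x20: read e8 ff ff 7d as little → 0x7dffffe8
  op=0x7dffffe8>>25=0x3e ⇒ bl (J)
  imm: (w>>0)&0x1ffffff=0x1ffffe8 (s25→-24) → #-24

bl #-24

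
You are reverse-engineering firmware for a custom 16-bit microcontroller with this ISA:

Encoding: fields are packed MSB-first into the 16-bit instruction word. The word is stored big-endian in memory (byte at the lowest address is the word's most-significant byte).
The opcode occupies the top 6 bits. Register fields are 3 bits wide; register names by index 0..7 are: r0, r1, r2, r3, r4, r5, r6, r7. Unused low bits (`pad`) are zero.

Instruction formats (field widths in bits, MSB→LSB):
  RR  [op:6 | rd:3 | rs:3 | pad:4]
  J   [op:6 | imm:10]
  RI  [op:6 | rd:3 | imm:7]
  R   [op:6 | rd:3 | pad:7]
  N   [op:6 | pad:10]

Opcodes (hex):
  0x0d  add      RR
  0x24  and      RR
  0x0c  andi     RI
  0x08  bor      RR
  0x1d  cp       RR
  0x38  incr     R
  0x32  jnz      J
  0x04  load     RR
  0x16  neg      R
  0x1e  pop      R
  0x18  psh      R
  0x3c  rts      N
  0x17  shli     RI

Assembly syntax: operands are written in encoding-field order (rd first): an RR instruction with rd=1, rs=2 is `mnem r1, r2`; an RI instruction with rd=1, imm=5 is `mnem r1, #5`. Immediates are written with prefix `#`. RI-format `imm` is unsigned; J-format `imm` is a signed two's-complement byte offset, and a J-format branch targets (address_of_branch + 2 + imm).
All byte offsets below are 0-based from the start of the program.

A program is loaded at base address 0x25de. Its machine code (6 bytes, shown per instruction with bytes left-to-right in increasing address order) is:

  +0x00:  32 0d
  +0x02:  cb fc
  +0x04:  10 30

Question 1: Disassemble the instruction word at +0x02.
jnz #-4

@+02  big-endian(cb fc) = 0xcbfc
  opcode bits[15:10]=0x32: jnz/J
  imm: (w>>0)&0x3ff=0x3fc (s10→-4) → #-4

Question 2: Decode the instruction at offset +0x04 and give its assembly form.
load r0, r3

@+04  big-endian(10 30) = 0x1030
  op=0x1030>>10=0x4 ⇒ load (RR)
  [9:7] rd=0 = r0
  [6:4] rs=3 = r3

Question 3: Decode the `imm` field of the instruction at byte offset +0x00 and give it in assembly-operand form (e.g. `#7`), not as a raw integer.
[00] 32 0d → 0x320d
  op=0x320d>>10=0xc ⇒ andi (RI)
  rd@[9:7]=0x4 ⇒ r4
  imm@[6:0]=0xd ⇒ #13

#13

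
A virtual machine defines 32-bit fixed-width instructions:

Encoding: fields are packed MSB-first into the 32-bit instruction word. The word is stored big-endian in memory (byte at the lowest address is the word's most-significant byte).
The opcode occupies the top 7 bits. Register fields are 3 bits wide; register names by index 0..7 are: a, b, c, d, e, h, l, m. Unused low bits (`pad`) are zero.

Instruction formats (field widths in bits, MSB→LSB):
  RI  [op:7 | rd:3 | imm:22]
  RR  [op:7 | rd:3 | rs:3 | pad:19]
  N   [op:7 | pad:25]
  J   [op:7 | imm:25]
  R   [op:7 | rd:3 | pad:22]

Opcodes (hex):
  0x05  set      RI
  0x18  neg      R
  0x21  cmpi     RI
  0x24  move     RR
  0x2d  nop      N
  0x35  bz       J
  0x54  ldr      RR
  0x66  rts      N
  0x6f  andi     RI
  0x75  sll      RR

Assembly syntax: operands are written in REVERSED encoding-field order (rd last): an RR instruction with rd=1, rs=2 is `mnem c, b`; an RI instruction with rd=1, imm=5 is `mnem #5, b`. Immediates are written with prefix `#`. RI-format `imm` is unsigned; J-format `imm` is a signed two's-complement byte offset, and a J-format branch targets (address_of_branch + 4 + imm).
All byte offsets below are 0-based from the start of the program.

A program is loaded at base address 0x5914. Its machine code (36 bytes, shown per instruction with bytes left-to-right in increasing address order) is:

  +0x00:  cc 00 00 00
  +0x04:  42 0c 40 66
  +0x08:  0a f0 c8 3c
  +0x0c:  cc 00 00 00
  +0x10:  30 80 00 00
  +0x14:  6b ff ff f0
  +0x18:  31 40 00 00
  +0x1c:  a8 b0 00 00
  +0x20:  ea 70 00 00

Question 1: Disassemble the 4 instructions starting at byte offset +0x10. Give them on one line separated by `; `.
neg c; bz #-16; neg h; ldr l, c

@+10  big-endian(30 80 00 00) = 0x30800000
  opcode bits[31:25]=0x18: neg/R
  rd@[24:22]=0x2 ⇒ c
@+14  big-endian(6b ff ff f0) = 0x6bfffff0
  opcode bits[31:25]=0x35: bz/J
  imm@[24:0]=0x1fffff0 (s25→-16) ⇒ #-16
@+18  big-endian(31 40 00 00) = 0x31400000
  opcode bits[31:25]=0x18: neg/R
  rd@[24:22]=0x5 ⇒ h
@+1c  big-endian(a8 b0 00 00) = 0xa8b00000
  opcode bits[31:25]=0x54: ldr/RR
  rd@[24:22]=0x2 ⇒ c
  rs@[21:19]=0x6 ⇒ l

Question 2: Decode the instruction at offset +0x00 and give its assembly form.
@+00  big-endian(cc 00 00 00) = 0xcc000000
  op=0xcc000000>>25=0x66 ⇒ rts (N)

rts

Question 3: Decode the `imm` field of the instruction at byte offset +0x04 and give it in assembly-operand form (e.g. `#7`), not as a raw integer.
off 0x04: read 42 0c 40 66 as big → 0x420c4066
  op=0x420c4066>>25=0x21 ⇒ cmpi (RI)
  [24:22] rd=0 = a
  [21:0] imm=802918 = #802918

#802918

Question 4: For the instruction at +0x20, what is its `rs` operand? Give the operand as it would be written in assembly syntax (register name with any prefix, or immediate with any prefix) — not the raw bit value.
[20] ea 70 00 00 → 0xea700000
  top 7b → 0x75 → sll [RR]
  rd@[24:22]=0x1 ⇒ b
  rs@[21:19]=0x6 ⇒ l

l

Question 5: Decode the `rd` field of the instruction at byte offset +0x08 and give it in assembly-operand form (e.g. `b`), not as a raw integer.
+0x08: 0a f0 c8 3c ⇒ word 0x0af0c83c (big)
  opcode bits[31:25]=0x5: set/RI
  rd@[24:22]=0x3 ⇒ d
  imm@[21:0]=0x30c83c ⇒ #3196988

d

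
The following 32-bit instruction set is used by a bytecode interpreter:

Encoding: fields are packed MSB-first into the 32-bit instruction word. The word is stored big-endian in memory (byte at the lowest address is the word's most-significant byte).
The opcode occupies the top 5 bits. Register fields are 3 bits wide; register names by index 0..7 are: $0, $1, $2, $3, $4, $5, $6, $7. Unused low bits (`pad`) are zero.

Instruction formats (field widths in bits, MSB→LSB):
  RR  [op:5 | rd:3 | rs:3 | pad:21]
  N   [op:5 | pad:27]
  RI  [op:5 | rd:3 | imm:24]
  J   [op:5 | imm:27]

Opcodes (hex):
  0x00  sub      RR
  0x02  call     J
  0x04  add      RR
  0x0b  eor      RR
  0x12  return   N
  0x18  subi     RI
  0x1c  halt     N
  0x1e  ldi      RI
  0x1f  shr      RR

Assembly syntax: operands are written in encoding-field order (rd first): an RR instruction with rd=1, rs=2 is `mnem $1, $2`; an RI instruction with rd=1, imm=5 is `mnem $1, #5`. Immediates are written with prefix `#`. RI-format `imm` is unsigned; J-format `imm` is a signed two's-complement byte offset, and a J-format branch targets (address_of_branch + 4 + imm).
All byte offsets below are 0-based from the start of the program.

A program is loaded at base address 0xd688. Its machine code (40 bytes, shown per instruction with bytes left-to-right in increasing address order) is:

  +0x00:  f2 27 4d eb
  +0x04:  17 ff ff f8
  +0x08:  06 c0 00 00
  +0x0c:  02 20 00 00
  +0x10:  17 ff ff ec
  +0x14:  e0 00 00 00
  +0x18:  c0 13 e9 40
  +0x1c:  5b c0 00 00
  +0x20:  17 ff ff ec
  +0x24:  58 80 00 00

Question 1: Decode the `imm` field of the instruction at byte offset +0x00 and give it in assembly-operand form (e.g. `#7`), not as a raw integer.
@+00  big-endian(f2 27 4d eb) = 0xf2274deb
  op=0xf2274deb>>27=0x1e ⇒ ldi (RI)
  rd: (w>>24)&0x7=0x2 → $2
  imm: (w>>0)&0xffffff=0x274deb → #2575851

#2575851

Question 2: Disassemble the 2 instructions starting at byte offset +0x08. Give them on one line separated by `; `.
sub $6, $6; sub $2, $1

[08] 06 c0 00 00 → 0x06c00000
  opcode bits[31:27]=0x0: sub/RR
  rd: (w>>24)&0x7=0x6 → $6
  rs: (w>>21)&0x7=0x6 → $6
[0c] 02 20 00 00 → 0x02200000
  opcode bits[31:27]=0x0: sub/RR
  rd: (w>>24)&0x7=0x2 → $2
  rs: (w>>21)&0x7=0x1 → $1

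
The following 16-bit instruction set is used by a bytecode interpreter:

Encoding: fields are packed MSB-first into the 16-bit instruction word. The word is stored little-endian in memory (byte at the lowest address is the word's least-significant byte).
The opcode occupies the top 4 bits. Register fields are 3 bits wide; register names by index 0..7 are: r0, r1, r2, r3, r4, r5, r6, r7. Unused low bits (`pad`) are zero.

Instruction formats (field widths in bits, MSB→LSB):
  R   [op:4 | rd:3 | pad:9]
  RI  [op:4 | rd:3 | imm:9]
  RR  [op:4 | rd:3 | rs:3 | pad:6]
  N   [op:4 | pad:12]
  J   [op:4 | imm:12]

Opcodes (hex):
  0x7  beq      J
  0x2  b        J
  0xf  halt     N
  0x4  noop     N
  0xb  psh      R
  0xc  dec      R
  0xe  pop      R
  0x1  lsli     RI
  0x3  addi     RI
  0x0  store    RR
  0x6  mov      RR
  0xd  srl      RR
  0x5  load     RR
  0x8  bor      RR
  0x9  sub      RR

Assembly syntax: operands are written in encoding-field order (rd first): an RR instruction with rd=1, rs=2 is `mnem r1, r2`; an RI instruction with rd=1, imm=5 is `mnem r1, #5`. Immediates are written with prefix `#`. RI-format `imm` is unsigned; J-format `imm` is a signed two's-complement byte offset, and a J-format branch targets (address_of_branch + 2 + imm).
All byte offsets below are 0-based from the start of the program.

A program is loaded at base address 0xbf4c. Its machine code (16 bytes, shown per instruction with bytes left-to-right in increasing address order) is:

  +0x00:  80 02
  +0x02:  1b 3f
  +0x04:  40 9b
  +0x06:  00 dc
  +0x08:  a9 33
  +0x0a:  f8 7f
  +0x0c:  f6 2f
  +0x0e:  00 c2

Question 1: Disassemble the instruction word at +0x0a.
@+0a  little-endian(f8 7f) = 0x7ff8
  top 4b → 0x7 → beq [J]
  [11:0] imm=4088 (s12→-8) = #-8

beq #-8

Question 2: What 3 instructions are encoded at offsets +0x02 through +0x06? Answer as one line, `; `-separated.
addi r7, #283; sub r5, r5; srl r6, r0

+0x02: 1b 3f ⇒ word 0x3f1b (little)
  op=0x3f1b>>12=0x3 ⇒ addi (RI)
  rd@[11:9]=0x7 ⇒ r7
  imm@[8:0]=0x11b ⇒ #283
+0x04: 40 9b ⇒ word 0x9b40 (little)
  op=0x9b40>>12=0x9 ⇒ sub (RR)
  rd@[11:9]=0x5 ⇒ r5
  rs@[8:6]=0x5 ⇒ r5
+0x06: 00 dc ⇒ word 0xdc00 (little)
  op=0xdc00>>12=0xd ⇒ srl (RR)
  rd@[11:9]=0x6 ⇒ r6
  rs@[8:6]=0x0 ⇒ r0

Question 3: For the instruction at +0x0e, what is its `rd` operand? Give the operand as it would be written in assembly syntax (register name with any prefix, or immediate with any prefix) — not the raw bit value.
r1

off 0x0e: read 00 c2 as little → 0xc200
  opcode bits[15:12]=0xc: dec/R
  rd: (w>>9)&0x7=0x1 → r1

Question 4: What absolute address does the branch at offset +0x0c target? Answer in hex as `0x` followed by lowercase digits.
off 0x0c: read f6 2f as little → 0x2ff6
  opcode bits[15:12]=0x2: b/J
  [11:0] imm=4086 (s12→-10) = #-10
  target = base 0xbf4c + off 0x0c + 2 + imm -10 = 0xbf50

0xbf50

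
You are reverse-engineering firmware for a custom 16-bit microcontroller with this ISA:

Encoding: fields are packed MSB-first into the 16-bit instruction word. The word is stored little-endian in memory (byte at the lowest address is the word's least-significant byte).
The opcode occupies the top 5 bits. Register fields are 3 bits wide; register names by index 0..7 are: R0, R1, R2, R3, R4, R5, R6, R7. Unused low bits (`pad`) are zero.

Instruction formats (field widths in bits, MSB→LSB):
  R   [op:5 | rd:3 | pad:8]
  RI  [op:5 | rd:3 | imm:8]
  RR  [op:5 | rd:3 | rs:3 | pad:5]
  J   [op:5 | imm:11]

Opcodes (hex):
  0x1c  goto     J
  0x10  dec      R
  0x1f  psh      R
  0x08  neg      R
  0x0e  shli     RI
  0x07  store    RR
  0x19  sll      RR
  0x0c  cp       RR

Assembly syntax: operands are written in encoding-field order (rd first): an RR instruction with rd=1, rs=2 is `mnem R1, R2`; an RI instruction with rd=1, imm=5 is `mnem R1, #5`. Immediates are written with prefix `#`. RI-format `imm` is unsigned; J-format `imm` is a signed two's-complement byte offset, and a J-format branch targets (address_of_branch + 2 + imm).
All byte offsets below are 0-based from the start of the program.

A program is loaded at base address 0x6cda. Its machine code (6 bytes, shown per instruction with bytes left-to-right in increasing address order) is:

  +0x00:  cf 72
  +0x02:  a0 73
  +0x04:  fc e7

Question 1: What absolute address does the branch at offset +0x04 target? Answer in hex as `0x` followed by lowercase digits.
@+04  little-endian(fc e7) = 0xe7fc
  op=0xe7fc>>11=0x1c ⇒ goto (J)
  imm: (w>>0)&0x7ff=0x7fc (s11→-4) → #-4
  target = base 0x6cda + off 0x04 + 2 + imm -4 = 0x6cdc

0x6cdc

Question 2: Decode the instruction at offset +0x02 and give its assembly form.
shli R3, #160

[02] a0 73 → 0x73a0
  top 5b → 0xe → shli [RI]
  rd@[10:8]=0x3 ⇒ R3
  imm@[7:0]=0xa0 ⇒ #160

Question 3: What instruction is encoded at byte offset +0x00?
[00] cf 72 → 0x72cf
  top 5b → 0xe → shli [RI]
  rd: (w>>8)&0x7=0x2 → R2
  imm: (w>>0)&0xff=0xcf → #207

shli R2, #207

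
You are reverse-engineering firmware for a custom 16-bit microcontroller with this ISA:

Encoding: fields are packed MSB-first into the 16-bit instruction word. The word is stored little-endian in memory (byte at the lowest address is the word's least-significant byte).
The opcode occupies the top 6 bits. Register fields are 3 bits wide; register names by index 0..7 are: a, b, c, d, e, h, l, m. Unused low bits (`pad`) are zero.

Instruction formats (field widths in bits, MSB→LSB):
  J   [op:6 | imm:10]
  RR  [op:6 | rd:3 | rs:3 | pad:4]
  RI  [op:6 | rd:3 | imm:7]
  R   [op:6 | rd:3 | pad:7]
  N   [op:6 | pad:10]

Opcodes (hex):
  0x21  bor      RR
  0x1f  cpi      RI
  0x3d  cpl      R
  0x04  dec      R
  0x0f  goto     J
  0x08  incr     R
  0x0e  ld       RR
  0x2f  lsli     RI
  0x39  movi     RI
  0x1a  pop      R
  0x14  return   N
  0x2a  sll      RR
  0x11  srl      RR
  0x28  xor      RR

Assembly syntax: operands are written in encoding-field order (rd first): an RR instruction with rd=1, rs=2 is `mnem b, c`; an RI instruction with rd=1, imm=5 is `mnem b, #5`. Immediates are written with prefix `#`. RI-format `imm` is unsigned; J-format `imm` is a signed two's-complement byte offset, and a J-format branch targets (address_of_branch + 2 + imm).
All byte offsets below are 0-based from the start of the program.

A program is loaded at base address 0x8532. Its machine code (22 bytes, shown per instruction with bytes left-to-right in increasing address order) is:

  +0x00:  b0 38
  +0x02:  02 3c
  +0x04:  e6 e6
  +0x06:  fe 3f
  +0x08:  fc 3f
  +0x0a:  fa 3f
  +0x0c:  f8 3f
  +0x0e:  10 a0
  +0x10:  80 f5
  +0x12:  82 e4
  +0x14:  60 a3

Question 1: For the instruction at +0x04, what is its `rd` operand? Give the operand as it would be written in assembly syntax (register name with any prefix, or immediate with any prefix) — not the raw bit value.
[04] e6 e6 → 0xe6e6
  op=0xe6e6>>10=0x39 ⇒ movi (RI)
  rd: (w>>7)&0x7=0x5 → h
  imm: (w>>0)&0x7f=0x66 → #102

h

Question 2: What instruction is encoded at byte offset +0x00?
ld b, d

off 0x00: read b0 38 as little → 0x38b0
  top 6b → 0xe → ld [RR]
  rd@[9:7]=0x1 ⇒ b
  rs@[6:4]=0x3 ⇒ d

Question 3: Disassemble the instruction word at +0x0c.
goto #-8

[0c] f8 3f → 0x3ff8
  opcode bits[15:10]=0xf: goto/J
  imm@[9:0]=0x3f8 (s10→-8) ⇒ #-8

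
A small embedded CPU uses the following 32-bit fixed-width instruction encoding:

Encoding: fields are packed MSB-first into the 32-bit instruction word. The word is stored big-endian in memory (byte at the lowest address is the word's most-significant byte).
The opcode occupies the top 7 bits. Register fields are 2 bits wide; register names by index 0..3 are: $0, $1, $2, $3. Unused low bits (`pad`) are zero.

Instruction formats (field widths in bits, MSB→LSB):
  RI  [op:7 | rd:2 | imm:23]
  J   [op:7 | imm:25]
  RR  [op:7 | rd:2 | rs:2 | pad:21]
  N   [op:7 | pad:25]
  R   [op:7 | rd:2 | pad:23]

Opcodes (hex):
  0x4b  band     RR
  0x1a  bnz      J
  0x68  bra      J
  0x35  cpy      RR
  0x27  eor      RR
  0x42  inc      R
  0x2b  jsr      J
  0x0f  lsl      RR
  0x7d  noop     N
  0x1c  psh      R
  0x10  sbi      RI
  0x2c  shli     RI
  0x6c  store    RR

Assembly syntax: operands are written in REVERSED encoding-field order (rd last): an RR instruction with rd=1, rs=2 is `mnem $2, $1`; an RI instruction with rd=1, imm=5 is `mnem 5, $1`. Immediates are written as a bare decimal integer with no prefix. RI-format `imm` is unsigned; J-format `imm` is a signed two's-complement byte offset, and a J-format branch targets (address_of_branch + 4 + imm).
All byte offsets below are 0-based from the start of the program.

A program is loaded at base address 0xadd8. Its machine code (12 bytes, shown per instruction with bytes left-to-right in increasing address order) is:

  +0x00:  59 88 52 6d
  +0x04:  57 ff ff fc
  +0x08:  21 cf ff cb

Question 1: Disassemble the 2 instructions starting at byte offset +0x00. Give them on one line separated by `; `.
+0x00: 59 88 52 6d ⇒ word 0x5988526d (big)
  opcode bits[31:25]=0x2c: shli/RI
  rd: (w>>23)&0x3=0x3 → $3
  imm: (w>>0)&0x7fffff=0x8526d → 545389
+0x04: 57 ff ff fc ⇒ word 0x57fffffc (big)
  opcode bits[31:25]=0x2b: jsr/J
  imm: (w>>0)&0x1ffffff=0x1fffffc (s25→-4) → -4

shli 545389, $3; jsr -4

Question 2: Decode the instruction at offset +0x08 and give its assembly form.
sbi 5242827, $3

off 0x08: read 21 cf ff cb as big → 0x21cfffcb
  op=0x21cfffcb>>25=0x10 ⇒ sbi (RI)
  rd@[24:23]=0x3 ⇒ $3
  imm@[22:0]=0x4fffcb ⇒ 5242827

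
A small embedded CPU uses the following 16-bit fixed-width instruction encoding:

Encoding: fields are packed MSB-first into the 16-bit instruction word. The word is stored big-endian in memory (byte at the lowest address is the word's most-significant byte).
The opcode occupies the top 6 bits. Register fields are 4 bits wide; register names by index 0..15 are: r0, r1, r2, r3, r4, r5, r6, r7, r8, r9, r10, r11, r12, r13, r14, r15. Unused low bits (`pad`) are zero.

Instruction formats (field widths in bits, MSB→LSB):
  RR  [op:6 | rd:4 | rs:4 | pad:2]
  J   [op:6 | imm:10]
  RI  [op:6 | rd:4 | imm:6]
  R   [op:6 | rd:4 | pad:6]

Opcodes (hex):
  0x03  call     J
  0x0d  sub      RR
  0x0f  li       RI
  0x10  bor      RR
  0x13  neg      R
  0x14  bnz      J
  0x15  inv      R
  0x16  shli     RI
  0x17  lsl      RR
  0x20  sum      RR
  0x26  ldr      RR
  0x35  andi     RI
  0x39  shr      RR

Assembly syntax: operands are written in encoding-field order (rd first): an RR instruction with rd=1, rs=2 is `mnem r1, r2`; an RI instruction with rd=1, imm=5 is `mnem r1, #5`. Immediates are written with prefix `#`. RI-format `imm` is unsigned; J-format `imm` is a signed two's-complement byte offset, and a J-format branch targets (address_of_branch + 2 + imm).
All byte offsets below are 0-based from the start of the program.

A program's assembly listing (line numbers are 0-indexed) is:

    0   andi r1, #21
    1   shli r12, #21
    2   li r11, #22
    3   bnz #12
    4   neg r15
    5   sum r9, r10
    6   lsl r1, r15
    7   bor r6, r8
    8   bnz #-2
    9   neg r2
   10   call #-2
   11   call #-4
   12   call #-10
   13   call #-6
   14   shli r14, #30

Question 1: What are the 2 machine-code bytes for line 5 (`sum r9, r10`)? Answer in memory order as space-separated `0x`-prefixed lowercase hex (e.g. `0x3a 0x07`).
0x82 0x68

L5: sum op=0x20:6|rd=9:4|rs=10:4|pad=0:2 ⇒ 0x8268 ⇒ big 82 68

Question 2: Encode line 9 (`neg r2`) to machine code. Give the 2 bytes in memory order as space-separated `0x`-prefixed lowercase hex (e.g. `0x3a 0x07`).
0x4c 0x80

9. neg fields op=0x13:6|rd=2:4|pad=0:6 → word 4c80h → 4c 80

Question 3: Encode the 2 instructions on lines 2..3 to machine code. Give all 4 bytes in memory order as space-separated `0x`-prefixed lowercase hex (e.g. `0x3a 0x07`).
0x3e 0xd6 0x50 0x0c

line 2 (li): pack op=0xf:6|rd=11:4|imm=22:6 = 0x3ed6; big→ 3e d6
line 3 (bnz): pack op=0x14:6|imm=12:10 = 0x500c; big→ 50 0c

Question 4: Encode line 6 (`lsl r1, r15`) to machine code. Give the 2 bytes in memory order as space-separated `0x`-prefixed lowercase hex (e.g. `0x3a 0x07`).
0x5c 0x7c

6. lsl fields op=0x17:6|rd=1:4|rs=15:4|pad=0:2 → word 5c7ch → 5c 7c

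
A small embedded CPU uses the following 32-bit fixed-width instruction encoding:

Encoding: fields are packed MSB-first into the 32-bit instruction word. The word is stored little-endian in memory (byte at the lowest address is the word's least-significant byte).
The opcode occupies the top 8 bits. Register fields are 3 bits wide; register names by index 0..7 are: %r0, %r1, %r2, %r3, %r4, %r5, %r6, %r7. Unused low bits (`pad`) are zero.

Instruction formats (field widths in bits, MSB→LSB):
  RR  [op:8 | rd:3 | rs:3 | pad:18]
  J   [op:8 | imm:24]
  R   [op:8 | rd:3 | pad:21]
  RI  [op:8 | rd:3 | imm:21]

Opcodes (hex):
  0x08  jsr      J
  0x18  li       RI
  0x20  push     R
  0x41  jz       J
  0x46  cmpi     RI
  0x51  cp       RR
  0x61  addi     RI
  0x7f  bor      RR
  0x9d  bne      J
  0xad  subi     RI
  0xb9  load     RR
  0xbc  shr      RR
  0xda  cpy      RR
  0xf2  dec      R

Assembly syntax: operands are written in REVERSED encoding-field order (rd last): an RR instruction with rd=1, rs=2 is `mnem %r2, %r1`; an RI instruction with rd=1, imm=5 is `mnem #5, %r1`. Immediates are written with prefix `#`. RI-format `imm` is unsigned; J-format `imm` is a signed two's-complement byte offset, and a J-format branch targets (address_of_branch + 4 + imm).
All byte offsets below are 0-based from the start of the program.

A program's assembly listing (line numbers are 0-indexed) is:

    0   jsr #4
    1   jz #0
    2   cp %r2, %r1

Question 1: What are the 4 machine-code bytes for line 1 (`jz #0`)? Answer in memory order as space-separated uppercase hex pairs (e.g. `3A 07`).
1. jz fields op=0x41:8|imm=0:24 → word 41000000h → 00 00 00 41

00 00 00 41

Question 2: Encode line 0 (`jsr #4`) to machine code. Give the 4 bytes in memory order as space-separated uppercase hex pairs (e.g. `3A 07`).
04 00 00 08

line 0 (jsr): pack op=0x8:8|imm=4:24 = 0x08000004; little→ 04 00 00 08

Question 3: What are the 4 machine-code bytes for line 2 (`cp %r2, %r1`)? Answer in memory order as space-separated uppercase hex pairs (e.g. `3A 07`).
line 2 (cp): pack op=0x51:8|rd=1:3|rs=2:3|pad=0:18 = 0x51280000; little→ 00 00 28 51

00 00 28 51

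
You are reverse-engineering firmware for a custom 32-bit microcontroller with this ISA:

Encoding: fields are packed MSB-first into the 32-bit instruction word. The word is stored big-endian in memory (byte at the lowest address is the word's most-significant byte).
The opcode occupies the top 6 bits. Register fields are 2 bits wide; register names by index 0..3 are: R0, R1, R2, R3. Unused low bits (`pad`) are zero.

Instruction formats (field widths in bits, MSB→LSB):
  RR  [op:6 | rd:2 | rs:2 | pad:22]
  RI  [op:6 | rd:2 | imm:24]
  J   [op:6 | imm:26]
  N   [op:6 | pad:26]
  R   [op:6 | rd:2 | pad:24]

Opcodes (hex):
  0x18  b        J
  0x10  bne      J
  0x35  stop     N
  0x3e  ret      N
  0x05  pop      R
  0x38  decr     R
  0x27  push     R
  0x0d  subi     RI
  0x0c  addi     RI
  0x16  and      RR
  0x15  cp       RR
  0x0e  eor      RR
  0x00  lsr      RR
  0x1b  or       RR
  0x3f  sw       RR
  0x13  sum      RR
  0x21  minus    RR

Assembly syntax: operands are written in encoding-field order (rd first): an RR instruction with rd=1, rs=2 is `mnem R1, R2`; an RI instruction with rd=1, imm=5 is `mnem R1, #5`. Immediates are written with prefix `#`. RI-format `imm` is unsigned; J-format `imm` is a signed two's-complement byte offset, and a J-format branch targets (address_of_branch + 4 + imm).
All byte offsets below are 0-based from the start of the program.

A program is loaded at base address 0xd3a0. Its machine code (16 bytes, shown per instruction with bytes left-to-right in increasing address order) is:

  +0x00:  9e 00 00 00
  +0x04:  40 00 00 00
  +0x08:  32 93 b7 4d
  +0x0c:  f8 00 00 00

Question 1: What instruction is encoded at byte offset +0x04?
bne #0

[04] 40 00 00 00 → 0x40000000
  top 6b → 0x10 → bne [J]
  imm: (w>>0)&0x3ffffff=0x0 → #0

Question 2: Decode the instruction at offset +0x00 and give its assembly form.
+0x00: 9e 00 00 00 ⇒ word 0x9e000000 (big)
  opcode bits[31:26]=0x27: push/R
  rd@[25:24]=0x2 ⇒ R2

push R2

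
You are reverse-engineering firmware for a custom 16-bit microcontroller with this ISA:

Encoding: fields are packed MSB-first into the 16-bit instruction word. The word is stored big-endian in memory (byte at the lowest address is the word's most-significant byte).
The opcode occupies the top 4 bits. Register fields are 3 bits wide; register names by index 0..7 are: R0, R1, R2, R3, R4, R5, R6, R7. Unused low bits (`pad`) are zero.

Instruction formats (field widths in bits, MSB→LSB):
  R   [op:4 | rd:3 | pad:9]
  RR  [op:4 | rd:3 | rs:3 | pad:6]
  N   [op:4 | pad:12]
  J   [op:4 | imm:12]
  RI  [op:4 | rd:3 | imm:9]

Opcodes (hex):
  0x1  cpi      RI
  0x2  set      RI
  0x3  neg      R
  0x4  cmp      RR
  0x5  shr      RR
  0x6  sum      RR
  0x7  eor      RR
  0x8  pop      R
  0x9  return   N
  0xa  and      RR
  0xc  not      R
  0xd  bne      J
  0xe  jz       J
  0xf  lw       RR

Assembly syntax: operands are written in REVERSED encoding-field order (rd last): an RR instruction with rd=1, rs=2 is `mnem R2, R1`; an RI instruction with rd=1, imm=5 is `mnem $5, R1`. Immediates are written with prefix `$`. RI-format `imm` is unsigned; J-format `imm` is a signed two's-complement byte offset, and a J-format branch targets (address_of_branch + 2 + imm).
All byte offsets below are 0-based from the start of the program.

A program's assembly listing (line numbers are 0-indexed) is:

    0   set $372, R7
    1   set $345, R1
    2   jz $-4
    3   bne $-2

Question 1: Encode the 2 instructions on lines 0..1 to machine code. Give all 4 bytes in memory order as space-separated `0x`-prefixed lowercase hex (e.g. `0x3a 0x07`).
0x2f 0x74 0x23 0x59

0. set fields op=0x2:4|rd=7:3|imm=372:9 → word 2f74h → 2f 74
1. set fields op=0x2:4|rd=1:3|imm=345:9 → word 2359h → 23 59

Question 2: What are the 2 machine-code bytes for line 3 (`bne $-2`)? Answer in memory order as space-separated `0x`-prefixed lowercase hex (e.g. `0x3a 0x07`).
0xdf 0xfe

3. bne fields op=0xd:4|imm=-2:12 → word dffeh → df fe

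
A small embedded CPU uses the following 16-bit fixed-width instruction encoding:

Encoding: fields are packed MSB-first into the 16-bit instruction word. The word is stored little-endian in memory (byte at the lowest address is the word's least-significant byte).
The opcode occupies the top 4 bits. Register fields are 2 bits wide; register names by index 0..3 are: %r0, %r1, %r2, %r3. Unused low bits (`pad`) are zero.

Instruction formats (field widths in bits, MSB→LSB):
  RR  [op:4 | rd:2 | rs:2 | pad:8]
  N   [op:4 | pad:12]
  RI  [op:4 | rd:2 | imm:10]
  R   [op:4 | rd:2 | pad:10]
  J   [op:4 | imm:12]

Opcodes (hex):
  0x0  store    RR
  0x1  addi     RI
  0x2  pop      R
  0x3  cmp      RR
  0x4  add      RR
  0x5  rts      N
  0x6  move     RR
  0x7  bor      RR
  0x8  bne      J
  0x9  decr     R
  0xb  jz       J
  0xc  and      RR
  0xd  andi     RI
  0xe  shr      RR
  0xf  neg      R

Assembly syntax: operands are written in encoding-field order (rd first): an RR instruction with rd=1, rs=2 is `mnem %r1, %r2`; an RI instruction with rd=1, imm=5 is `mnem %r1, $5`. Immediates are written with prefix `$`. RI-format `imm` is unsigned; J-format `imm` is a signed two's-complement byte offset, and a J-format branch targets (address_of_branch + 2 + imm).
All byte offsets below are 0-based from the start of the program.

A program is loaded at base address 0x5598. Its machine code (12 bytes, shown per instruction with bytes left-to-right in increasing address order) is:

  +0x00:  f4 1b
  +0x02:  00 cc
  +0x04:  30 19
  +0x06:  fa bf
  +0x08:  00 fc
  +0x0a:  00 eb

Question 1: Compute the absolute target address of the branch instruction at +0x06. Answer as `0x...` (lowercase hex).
[06] fa bf → 0xbffa
  top 4b → 0xb → jz [J]
  imm@[11:0]=0xffa (s12→-6) ⇒ $-6
  target = base 0x5598 + off 0x06 + 2 + imm -6 = 0x559a

0x559a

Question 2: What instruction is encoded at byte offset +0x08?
neg %r3

+0x08: 00 fc ⇒ word 0xfc00 (little)
  top 4b → 0xf → neg [R]
  [11:10] rd=3 = %r3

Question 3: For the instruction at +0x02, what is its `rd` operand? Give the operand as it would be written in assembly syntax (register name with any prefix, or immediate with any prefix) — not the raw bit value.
%r3

off 0x02: read 00 cc as little → 0xcc00
  op=0xcc00>>12=0xc ⇒ and (RR)
  [11:10] rd=3 = %r3
  [9:8] rs=0 = %r0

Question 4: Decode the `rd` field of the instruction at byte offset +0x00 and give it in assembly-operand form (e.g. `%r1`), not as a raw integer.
%r2

@+00  little-endian(f4 1b) = 0x1bf4
  op=0x1bf4>>12=0x1 ⇒ addi (RI)
  rd: (w>>10)&0x3=0x2 → %r2
  imm: (w>>0)&0x3ff=0x3f4 → $1012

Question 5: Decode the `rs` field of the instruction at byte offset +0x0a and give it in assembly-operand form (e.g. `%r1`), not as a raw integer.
%r3

+0x0a: 00 eb ⇒ word 0xeb00 (little)
  opcode bits[15:12]=0xe: shr/RR
  rd@[11:10]=0x2 ⇒ %r2
  rs@[9:8]=0x3 ⇒ %r3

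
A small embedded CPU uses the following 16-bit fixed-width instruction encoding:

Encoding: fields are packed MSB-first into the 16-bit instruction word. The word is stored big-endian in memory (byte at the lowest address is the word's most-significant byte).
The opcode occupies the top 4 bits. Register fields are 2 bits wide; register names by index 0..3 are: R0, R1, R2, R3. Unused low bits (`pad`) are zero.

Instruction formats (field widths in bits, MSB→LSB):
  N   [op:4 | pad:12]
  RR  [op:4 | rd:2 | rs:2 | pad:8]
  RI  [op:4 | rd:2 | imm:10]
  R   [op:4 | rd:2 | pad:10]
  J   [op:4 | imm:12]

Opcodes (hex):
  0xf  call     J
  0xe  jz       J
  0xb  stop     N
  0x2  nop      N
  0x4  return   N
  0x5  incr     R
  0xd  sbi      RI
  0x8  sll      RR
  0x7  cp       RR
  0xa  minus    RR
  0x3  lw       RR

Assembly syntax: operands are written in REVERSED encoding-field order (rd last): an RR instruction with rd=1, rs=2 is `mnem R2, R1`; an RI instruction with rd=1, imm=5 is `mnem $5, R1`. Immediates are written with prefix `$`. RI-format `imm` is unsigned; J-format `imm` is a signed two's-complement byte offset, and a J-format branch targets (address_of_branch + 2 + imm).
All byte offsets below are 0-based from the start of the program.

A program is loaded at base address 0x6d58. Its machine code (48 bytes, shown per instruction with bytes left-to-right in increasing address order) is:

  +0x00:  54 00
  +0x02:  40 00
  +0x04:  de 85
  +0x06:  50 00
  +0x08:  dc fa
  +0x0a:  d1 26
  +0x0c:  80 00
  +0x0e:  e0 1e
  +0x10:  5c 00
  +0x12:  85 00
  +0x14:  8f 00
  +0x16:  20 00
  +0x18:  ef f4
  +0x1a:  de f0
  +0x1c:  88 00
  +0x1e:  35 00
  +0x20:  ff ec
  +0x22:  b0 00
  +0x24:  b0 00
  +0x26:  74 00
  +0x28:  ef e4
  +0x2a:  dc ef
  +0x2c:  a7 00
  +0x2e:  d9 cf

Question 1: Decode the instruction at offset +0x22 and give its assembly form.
+0x22: b0 00 ⇒ word 0xb000 (big)
  opcode bits[15:12]=0xb: stop/N

stop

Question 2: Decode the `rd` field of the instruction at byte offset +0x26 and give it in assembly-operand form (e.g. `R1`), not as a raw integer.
@+26  big-endian(74 00) = 0x7400
  op=0x7400>>12=0x7 ⇒ cp (RR)
  [11:10] rd=1 = R1
  [9:8] rs=0 = R0

R1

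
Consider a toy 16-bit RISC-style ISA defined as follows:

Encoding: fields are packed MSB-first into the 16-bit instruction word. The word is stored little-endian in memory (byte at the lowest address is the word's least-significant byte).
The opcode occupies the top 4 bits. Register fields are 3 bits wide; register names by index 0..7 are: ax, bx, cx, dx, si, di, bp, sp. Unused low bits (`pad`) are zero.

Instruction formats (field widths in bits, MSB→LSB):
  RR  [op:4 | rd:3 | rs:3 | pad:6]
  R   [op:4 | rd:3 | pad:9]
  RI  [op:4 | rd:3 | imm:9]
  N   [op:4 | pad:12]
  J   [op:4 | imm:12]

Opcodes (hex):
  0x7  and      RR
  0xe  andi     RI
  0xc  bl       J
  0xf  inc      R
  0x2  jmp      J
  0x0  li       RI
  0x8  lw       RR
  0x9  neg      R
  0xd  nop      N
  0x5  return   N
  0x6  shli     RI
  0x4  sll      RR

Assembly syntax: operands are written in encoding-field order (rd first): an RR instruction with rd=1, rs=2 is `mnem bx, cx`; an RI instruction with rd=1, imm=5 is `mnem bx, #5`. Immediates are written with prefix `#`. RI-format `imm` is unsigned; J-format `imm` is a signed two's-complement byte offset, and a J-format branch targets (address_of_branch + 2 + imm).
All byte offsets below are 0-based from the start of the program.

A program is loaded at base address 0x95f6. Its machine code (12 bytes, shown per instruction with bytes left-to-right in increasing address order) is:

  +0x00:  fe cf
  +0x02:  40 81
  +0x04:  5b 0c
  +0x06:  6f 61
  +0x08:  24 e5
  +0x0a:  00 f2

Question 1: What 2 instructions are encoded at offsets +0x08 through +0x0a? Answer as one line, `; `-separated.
andi cx, #292; inc bx

off 0x08: read 24 e5 as little → 0xe524
  op=0xe524>>12=0xe ⇒ andi (RI)
  rd@[11:9]=0x2 ⇒ cx
  imm@[8:0]=0x124 ⇒ #292
off 0x0a: read 00 f2 as little → 0xf200
  op=0xf200>>12=0xf ⇒ inc (R)
  rd@[11:9]=0x1 ⇒ bx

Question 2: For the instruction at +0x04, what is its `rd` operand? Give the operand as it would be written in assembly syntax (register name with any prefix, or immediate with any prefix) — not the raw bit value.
+0x04: 5b 0c ⇒ word 0x0c5b (little)
  op=0x0c5b>>12=0x0 ⇒ li (RI)
  rd@[11:9]=0x6 ⇒ bp
  imm@[8:0]=0x5b ⇒ #91

bp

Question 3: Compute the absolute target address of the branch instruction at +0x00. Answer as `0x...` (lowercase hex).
+0x00: fe cf ⇒ word 0xcffe (little)
  op=0xcffe>>12=0xc ⇒ bl (J)
  imm@[11:0]=0xffe (s12→-2) ⇒ #-2
  target = base 0x95f6 + off 0x00 + 2 + imm -2 = 0x95f6

0x95f6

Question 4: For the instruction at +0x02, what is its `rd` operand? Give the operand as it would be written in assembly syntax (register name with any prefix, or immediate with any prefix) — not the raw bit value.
ax

@+02  little-endian(40 81) = 0x8140
  op=0x8140>>12=0x8 ⇒ lw (RR)
  rd: (w>>9)&0x7=0x0 → ax
  rs: (w>>6)&0x7=0x5 → di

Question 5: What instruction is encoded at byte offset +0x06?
off 0x06: read 6f 61 as little → 0x616f
  op=0x616f>>12=0x6 ⇒ shli (RI)
  rd@[11:9]=0x0 ⇒ ax
  imm@[8:0]=0x16f ⇒ #367

shli ax, #367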